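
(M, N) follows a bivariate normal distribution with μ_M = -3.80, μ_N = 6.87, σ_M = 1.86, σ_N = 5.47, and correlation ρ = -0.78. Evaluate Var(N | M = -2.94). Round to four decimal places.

11.7170

The conditional variance in a bivariate normal is σ_N²(1 − ρ²), independent of x.
Var(N | M=-2.94) = (5.47)²·(1 − (-0.78)²) = 29.9209·0.3916 = 11.7170.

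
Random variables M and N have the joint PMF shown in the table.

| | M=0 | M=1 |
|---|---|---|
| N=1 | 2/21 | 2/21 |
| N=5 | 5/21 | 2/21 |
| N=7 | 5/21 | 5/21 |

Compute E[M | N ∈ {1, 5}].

P(N ∈ {1, 5}) = 11/21.
Σ M·P over the event = 0·(2/21) + 0·(5/21) + 1·(2/21) + 1·(2/21) = 4/21.
E[M | N ∈ {1, 5}] = (4/21) / (11/21) = 4/11.

4/11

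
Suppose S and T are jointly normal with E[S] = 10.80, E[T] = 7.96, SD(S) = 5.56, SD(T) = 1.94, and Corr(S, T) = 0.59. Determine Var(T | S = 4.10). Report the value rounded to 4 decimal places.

For a bivariate normal, Var(T | S=x) = σ_T²(1 − ρ²).
Var(T | S=4.10) = (1.94)²·(1 − (0.59)²) = 3.7636·0.6519 = 2.4535.

2.4535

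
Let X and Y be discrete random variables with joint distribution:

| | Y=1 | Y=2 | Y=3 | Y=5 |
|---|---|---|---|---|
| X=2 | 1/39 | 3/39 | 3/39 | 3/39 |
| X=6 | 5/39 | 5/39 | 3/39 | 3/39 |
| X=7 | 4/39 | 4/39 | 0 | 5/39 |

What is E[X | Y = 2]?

16/3

P(Y = 2) = 4/13.
Σ X·P over the event = 2·(3/39) + 6·(5/39) + 7·(4/39) = 64/39.
E[X | Y = 2] = (64/39) / (4/13) = 16/3.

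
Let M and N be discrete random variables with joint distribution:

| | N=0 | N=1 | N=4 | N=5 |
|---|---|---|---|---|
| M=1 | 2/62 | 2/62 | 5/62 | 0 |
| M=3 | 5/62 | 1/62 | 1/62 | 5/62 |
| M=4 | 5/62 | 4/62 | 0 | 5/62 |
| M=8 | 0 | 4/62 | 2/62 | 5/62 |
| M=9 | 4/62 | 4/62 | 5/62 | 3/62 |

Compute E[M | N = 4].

P(N = 4) = 13/62.
Σ M·P over the event = 1·(5/62) + 3·(1/62) + 8·(2/62) + 9·(5/62) = 69/62.
E[M | N = 4] = (69/62) / (13/62) = 69/13.

69/13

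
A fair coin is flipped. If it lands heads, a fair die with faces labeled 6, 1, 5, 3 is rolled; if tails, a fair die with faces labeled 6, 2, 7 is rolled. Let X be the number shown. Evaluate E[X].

35/8

E[X | heads] = (6+1+5+3)/4 = 15/4.
E[X | tails] = (6+2+7)/3 = 5.
By the law of total expectation,
E[X] = (1/2)·(15/4) + (1/2)·(5) = 35/8.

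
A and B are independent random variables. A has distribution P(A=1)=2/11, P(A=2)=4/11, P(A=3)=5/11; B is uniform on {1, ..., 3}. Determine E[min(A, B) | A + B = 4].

15/11

P(A + B = 4) = 1/3.
Summing min(A,B)·P(x,y) over outcomes with A + B = 4 gives 5/11.
E[min(A, B) | A + B = 4] = (5/11) / (1/3) = 15/11.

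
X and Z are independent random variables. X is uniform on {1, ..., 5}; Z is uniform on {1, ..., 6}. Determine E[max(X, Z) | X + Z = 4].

8/3

Outcomes with X + Z = 4: (1,3), (2,2), (3,1), each with probability 1/30.
E[max(X, Z) | X + Z = 4] = (3 + 2 + 3) / 3 = 8/3.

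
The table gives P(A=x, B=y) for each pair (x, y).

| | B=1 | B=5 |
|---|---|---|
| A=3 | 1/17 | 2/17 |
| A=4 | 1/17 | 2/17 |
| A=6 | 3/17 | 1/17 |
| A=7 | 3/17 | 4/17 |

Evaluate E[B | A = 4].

P(A = 4) = 3/17.
Summing B·P(A=x,B=y) over the conditioning event gives 11/17.
E[B | A = 4] = (11/17) / (3/17) = 11/3.

11/3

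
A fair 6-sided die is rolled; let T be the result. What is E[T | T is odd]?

Given T is odd, T is equally likely to be any of {1, 3, 5}.
E[T | T is odd] = (1 + 3 + 5) / 3 = 3.

3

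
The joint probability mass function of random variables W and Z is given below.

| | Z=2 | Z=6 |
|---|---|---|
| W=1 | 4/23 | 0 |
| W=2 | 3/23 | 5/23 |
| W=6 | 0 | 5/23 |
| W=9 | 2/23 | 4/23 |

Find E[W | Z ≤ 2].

P(Z ≤ 2) = 9/23.
Σ W·P over the event = 1·(4/23) + 2·(3/23) + 9·(2/23) = 28/23.
E[W | Z ≤ 2] = (28/23) / (9/23) = 28/9.

28/9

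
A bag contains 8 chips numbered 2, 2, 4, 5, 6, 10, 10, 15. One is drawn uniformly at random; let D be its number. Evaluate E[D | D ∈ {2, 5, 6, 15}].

P(D ∈ {2, 5, 6, 15}) = 5/8.
Σ over the event: 2·1/4 + 5·1/8 + 6·1/8 + 15·1/8 = 15/4.
E[D | D ∈ {2, 5, 6, 15}] = (15/4) / (5/8) = 6.

6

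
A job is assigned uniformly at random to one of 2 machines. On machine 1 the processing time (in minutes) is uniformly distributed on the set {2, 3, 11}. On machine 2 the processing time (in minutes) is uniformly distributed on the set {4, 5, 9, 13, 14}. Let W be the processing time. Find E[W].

43/6

E[W | machine 1] = (2+3+11)/3 = 16/3.
E[W | machine 2] = (4+5+9+13+14)/5 = 9.
By the law of total expectation,
E[W] = (1/2)·(16/3) + (1/2)·(9) = 43/6.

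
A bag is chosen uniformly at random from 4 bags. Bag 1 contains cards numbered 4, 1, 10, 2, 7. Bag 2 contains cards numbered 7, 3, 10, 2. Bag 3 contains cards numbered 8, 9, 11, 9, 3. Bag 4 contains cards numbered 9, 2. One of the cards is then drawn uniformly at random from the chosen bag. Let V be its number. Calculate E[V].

119/20

E[V | bag 1] = (4+1+10+2+7)/5 = 24/5.
E[V | bag 2] = (7+3+10+2)/4 = 11/2.
E[V | bag 3] = (8+9+11+9+3)/5 = 8.
E[V | bag 4] = (9+2)/2 = 11/2.
E[V] = (1/4)·(24/5) + (1/4)·(11/2) + (1/4)·(8) + (1/4)·(11/2) = 119/20.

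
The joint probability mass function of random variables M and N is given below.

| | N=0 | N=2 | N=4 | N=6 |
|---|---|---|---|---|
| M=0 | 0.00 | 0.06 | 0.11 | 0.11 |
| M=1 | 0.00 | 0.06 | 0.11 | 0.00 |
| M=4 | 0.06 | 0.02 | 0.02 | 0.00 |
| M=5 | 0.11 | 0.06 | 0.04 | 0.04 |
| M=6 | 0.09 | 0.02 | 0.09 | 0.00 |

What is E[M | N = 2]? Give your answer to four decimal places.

2.5455

P(N = 2) = 0.22.
Σ M·P over the event = 0·(0.06) + 1·(0.06) + 4·(0.02) + 5·(0.06) + 6·(0.02) = 0.56.
E[M | N = 2] = (0.56) / (0.22) = 2.5455.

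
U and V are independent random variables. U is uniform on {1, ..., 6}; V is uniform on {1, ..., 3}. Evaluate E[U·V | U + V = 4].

Outcomes with U + V = 4: (1,3), (2,2), (3,1), each with probability 1/18.
E[U·V | U + V = 4] = (3 + 4 + 3) / 3 = 10/3.

10/3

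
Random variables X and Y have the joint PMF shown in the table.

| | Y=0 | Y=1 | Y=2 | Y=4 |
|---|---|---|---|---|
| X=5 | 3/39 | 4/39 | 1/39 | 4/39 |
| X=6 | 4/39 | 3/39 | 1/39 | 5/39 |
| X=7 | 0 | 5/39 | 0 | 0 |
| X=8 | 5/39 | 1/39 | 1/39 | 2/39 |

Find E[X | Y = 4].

P(Y = 4) = 11/39.
Σ X·P over the event = 5·(4/39) + 6·(5/39) + 8·(2/39) = 22/13.
E[X | Y = 4] = (22/13) / (11/39) = 6.

6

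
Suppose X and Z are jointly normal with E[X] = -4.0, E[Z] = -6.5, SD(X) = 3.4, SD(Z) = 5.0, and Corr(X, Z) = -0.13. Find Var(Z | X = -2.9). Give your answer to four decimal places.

24.5775

For a bivariate normal, Var(Z | X=x) = σ_Z²(1 − ρ²).
Var(Z | X=-2.9) = (5.0)²·(1 − (-0.13)²) = 25·0.9831 = 24.5775.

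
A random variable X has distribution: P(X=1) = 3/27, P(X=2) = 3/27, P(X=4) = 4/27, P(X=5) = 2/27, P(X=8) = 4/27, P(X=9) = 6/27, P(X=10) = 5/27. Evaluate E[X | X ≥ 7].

P(X ≥ 7) = 5/9.
Σ over the event: 8·4/27 + 9·2/9 + 10·5/27 = 136/27.
E[X | X ≥ 7] = (136/27) / (5/9) = 136/15.

136/15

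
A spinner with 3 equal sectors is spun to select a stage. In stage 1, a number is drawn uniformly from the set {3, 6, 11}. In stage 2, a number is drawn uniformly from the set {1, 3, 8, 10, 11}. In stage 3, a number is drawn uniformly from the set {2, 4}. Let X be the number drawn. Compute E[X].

E[X | stage 1] = (3+6+11)/3 = 20/3.
E[X | stage 2] = (1+3+8+10+11)/5 = 33/5.
E[X | stage 3] = (2+4)/2 = 3.
E[X] = (1/3)·(20/3) + (1/3)·(33/5) + (1/3)·(3) = 244/45.

244/45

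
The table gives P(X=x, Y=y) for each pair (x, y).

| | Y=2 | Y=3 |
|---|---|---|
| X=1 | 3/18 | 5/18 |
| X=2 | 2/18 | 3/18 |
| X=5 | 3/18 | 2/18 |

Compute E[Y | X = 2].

P(X = 2) = 5/18.
Σ Y·P over the event = 2·(2/18) + 3·(3/18) = 13/18.
E[Y | X = 2] = (13/18) / (5/18) = 13/5.

13/5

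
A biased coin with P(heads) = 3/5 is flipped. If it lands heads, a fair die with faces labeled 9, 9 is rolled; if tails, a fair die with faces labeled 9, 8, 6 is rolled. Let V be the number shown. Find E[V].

127/15

E[V | heads] = (9+9)/2 = 9.
E[V | tails] = (9+8+6)/3 = 23/3.
By the law of total expectation,
E[V] = (3/5)·(9) + (2/5)·(23/3) = 127/15.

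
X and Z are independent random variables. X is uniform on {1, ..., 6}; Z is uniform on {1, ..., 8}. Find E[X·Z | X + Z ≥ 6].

P(X + Z ≥ 6) = 19/24.
Summing XZ·P(x,y) over outcomes with X + Z ≥ 6 gives 721/48.
E[X·Z | X + Z ≥ 6] = (721/48) / (19/24) = 721/38.

721/38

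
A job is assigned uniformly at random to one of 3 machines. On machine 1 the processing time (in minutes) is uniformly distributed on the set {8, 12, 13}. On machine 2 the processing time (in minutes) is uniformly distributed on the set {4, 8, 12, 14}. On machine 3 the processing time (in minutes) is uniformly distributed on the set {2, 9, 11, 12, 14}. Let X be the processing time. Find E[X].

301/30

E[X | machine 1] = (8+12+13)/3 = 11.
E[X | machine 2] = (4+8+12+14)/4 = 19/2.
E[X | machine 3] = (2+9+11+12+14)/5 = 48/5.
E[X] = (1/3)·(11) + (1/3)·(19/2) + (1/3)·(48/5) = 301/30.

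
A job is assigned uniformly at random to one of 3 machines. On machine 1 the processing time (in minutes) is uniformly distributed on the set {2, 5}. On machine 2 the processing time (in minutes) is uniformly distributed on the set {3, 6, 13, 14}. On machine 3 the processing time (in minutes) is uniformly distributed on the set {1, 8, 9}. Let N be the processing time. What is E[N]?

E[N | machine 1] = (2+5)/2 = 7/2.
E[N | machine 2] = (3+6+13+14)/4 = 9.
E[N | machine 3] = (1+8+9)/3 = 6.
E[N] = (1/3)·(7/2) + (1/3)·(9) + (1/3)·(6) = 37/6.

37/6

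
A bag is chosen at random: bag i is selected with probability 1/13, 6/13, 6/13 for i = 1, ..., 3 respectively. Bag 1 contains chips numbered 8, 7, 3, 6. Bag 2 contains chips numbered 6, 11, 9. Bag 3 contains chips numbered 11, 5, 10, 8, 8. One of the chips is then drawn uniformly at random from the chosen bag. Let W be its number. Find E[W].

542/65

E[W | bag 1] = (8+7+3+6)/4 = 6.
E[W | bag 2] = (6+11+9)/3 = 26/3.
E[W | bag 3] = (11+5+10+8+8)/5 = 42/5.
By the law of total expectation,
E[W] = (1/13)·(6) + (6/13)·(26/3) + (6/13)·(42/5) = 542/65.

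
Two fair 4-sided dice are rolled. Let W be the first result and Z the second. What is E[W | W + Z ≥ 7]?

Outcomes with W + Z ≥ 7: (3,4), (4,3), (4,4), each with probability 1/16.
E[W | W + Z ≥ 7] = (3 + 4 + 4) / 3 = 11/3.

11/3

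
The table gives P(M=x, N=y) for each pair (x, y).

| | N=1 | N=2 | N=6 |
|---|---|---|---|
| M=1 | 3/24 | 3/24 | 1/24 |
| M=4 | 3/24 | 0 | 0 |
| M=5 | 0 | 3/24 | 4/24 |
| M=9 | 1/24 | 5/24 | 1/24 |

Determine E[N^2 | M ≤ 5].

210/17

P(M ≤ 5) = 17/24.
Σ N^2·P over the event = 1·(3/24) + 4·(3/24) + 36·(1/24) + 1·(3/24) + 4·(3/24) + 36·(4/24) = 35/4.
E[N^2 | M ≤ 5] = (35/4) / (17/24) = 210/17.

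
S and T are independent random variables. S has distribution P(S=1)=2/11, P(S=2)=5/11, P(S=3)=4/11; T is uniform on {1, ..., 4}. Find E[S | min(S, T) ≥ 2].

P(min(S, T) ≥ 2) = 27/44.
Summing S·P(x,y) over outcomes with min(S, T) ≥ 2 gives 3/2.
E[S | min(S, T) ≥ 2] = (3/2) / (27/44) = 22/9.

22/9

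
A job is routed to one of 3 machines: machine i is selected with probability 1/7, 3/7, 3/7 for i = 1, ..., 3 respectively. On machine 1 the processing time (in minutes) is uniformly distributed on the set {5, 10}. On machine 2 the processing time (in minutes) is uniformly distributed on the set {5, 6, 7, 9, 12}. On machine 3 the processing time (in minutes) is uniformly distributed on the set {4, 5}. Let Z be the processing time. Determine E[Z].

222/35

E[Z | machine 1] = (5+10)/2 = 15/2.
E[Z | machine 2] = (5+6+7+9+12)/5 = 39/5.
E[Z | machine 3] = (4+5)/2 = 9/2.
By the law of total expectation,
E[Z] = (1/7)·(15/2) + (3/7)·(39/5) + (3/7)·(9/2) = 222/35.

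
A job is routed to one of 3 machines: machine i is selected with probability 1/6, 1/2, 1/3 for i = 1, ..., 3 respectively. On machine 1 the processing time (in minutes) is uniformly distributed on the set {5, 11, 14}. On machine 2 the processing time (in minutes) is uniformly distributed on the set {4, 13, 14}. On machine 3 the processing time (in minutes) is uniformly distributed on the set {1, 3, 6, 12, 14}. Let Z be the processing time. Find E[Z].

E[Z | machine 1] = (5+11+14)/3 = 10.
E[Z | machine 2] = (4+13+14)/3 = 31/3.
E[Z | machine 3] = (1+3+6+12+14)/5 = 36/5.
E[Z] = (1/6)·(10) + (1/2)·(31/3) + (1/3)·(36/5) = 277/30.

277/30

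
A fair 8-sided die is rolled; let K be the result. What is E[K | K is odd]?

Given K is odd, K is equally likely to be any of {1, 3, 5, 7}.
E[K | K is odd] = (1 + 3 + 5 + 7) / 4 = 4.

4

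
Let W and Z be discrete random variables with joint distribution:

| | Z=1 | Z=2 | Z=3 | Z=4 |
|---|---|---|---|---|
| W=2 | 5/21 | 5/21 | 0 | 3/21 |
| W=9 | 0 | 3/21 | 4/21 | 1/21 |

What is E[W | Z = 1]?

P(Z = 1) = 5/21.
Summing W·P(W=x,Z=y) over the conditioning event gives 10/21.
E[W | Z = 1] = (10/21) / (5/21) = 2.

2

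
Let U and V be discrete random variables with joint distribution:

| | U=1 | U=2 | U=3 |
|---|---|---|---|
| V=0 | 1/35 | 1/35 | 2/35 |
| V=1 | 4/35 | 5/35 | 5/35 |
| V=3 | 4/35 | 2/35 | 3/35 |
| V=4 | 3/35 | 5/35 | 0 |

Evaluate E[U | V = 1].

29/14

P(V = 1) = 2/5.
Σ U·P over the event = 1·(4/35) + 2·(5/35) + 3·(5/35) = 29/35.
E[U | V = 1] = (29/35) / (2/5) = 29/14.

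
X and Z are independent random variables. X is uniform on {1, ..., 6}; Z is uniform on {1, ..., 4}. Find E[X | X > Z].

P(X > Z) = 7/12.
Summing X·P(x,y) over outcomes with X > Z gives 8/3.
E[X | X > Z] = (8/3) / (7/12) = 32/7.

32/7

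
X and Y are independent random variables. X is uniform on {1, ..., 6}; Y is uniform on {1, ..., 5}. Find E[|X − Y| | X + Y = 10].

P(X + Y = 10) = 1/15.
Summing |X−Y|·P(x,y) over outcomes with X + Y = 10 gives 1/15.
E[|X − Y| | X + Y = 10] = (1/15) / (1/15) = 1.

1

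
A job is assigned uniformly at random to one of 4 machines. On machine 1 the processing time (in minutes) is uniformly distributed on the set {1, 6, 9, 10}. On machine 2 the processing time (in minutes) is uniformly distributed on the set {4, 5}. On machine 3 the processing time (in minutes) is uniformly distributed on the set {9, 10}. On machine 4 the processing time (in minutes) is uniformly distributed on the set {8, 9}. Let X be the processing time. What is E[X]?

29/4

E[X | machine 1] = (1+6+9+10)/4 = 13/2.
E[X | machine 2] = (4+5)/2 = 9/2.
E[X | machine 3] = (9+10)/2 = 19/2.
E[X | machine 4] = (8+9)/2 = 17/2.
E[X] = (1/4)·(13/2) + (1/4)·(9/2) + (1/4)·(19/2) + (1/4)·(17/2) = 29/4.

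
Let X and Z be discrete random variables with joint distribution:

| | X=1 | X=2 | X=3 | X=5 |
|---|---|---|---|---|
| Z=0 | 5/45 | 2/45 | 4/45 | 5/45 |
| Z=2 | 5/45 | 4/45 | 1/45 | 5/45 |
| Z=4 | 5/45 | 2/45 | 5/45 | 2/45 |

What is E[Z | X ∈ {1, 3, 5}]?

70/37

P(X ∈ {1, 3, 5}) = 37/45.
Summing Z·P(X=x,Z=y) over the conditioning event gives 14/9.
E[Z | X ∈ {1, 3, 5}] = (14/9) / (37/45) = 70/37.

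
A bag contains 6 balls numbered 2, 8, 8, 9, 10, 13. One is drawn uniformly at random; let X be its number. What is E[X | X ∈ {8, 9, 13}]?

19/2

P(X ∈ {8, 9, 13}) = 2/3.
Σ over the event: 8·1/3 + 9·1/6 + 13·1/6 = 19/3.
E[X | X ∈ {8, 9, 13}] = (19/3) / (2/3) = 19/2.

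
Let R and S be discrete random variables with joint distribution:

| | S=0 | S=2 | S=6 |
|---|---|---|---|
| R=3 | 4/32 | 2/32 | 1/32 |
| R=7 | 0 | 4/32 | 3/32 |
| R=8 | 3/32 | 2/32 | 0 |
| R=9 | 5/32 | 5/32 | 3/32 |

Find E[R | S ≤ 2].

P(S ≤ 2) = 25/32.
Σ R·P over the event = 3·(4/32) + 3·(2/32) + 7·(4/32) + 8·(3/32) + 8·(2/32) + 9·(5/32) + 9·(5/32) = 11/2.
E[R | S ≤ 2] = (11/2) / (25/32) = 176/25.

176/25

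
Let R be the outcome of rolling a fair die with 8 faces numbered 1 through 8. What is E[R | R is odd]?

4

Given R is odd, R is equally likely to be any of {1, 3, 5, 7}.
E[R | R is odd] = (1 + 3 + 5 + 7) / 4 = 4.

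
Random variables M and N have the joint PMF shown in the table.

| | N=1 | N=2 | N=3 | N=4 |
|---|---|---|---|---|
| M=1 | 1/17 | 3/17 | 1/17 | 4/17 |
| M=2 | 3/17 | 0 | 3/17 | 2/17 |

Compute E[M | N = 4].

4/3

P(N = 4) = 6/17.
Σ M·P over the event = 1·(4/17) + 2·(2/17) = 8/17.
E[M | N = 4] = (8/17) / (6/17) = 4/3.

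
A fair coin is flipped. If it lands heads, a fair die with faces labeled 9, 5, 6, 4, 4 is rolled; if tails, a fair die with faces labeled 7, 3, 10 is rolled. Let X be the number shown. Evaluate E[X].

92/15

E[X | heads] = (9+5+6+4+4)/5 = 28/5.
E[X | tails] = (7+3+10)/3 = 20/3.
By the law of total expectation,
E[X] = (1/2)·(28/5) + (1/2)·(20/3) = 92/15.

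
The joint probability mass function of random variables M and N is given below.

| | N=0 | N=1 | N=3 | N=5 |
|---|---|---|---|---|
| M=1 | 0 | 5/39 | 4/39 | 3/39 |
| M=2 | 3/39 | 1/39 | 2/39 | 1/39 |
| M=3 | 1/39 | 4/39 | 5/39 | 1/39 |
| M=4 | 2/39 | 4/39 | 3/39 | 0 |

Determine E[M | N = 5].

P(N = 5) = 5/39.
Σ M·P over the event = 1·(3/39) + 2·(1/39) + 3·(1/39) = 8/39.
E[M | N = 5] = (8/39) / (5/39) = 8/5.

8/5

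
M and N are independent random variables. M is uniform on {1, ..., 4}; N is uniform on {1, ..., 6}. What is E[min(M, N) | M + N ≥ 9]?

Outcomes with M + N ≥ 9: (3,6), (4,5), (4,6), each with probability 1/24.
E[min(M, N) | M + N ≥ 9] = (3 + 4 + 4) / 3 = 11/3.

11/3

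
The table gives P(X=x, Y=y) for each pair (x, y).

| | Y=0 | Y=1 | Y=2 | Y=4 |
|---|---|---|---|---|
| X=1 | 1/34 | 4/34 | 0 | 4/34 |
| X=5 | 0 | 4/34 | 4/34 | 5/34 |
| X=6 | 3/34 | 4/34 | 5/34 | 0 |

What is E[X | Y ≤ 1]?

P(Y ≤ 1) = 8/17.
Σ X·P over the event = 1·(1/34) + 1·(4/34) + 5·(4/34) + 6·(3/34) + 6·(4/34) = 67/34.
E[X | Y ≤ 1] = (67/34) / (8/17) = 67/16.

67/16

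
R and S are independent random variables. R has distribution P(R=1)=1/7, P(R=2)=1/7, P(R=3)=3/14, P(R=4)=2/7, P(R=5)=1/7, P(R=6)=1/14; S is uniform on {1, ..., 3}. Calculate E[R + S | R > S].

P(R > S) = 29/42.
Summing (R+S)·P(x,y) over outcomes with R > S gives 57/14.
E[R + S | R > S] = (57/14) / (29/42) = 171/29.

171/29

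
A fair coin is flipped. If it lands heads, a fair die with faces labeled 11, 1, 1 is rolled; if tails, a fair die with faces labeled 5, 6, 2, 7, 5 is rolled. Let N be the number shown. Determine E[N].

14/3

E[N | heads] = (11+1+1)/3 = 13/3.
E[N | tails] = (5+6+2+7+5)/5 = 5.
By the law of total expectation,
E[N] = (1/2)·(13/3) + (1/2)·(5) = 14/3.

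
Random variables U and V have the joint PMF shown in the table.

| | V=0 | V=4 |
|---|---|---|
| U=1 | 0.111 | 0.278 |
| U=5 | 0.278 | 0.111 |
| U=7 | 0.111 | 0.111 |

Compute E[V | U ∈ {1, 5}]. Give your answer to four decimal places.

P(U ∈ {1, 5}) = 0.778.
Σ V·P over the event = 0·(0.111) + 4·(0.278) + 0·(0.278) + 4·(0.111) = 1.556.
E[V | U ∈ {1, 5}] = (1.556) / (0.778) = 2.0000.

2.0000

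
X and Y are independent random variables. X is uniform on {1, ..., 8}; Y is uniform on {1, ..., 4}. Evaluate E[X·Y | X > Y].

P(X > Y) = 11/16.
Summing XY·P(x,y) over outcomes with X > Y gives 295/32.
E[X·Y | X > Y] = (295/32) / (11/16) = 295/22.

295/22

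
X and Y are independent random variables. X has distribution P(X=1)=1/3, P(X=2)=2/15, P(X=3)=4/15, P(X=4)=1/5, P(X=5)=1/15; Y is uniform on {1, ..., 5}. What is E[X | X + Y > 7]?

P(X + Y > 7) = 13/75.
Summing X·P(x,y) over outcomes with X + Y > 7 gives 17/25.
E[X | X + Y > 7] = (17/25) / (13/75) = 51/13.

51/13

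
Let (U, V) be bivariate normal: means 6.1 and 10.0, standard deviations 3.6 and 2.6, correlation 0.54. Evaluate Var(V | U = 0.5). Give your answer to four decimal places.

For a bivariate normal, Var(V | U=x) = σ_V²(1 − ρ²).
Var(V | U=0.5) = (2.6)²·(1 − (0.54)²) = 6.76·0.7084 = 4.7888.

4.7888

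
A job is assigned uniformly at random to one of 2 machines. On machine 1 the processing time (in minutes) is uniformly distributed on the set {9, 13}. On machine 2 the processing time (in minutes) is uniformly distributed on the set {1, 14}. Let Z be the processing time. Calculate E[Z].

E[Z | machine 1] = (9+13)/2 = 11.
E[Z | machine 2] = (1+14)/2 = 15/2.
E[Z] = (1/2)·(11) + (1/2)·(15/2) = 37/4.

37/4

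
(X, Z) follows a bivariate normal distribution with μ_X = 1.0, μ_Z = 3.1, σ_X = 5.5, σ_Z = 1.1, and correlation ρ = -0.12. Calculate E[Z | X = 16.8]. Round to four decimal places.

The regression of Z on X has slope ρ·σ_Z/σ_X and passes through (μ_X, μ_Z).
E[Z | X=16.8] = 3.1 + (-0.12)·(1.1/5.5)·(16.8 − (1.0)) = 3.1 + (-0.024)·(15.8) = 2.7208.

2.7208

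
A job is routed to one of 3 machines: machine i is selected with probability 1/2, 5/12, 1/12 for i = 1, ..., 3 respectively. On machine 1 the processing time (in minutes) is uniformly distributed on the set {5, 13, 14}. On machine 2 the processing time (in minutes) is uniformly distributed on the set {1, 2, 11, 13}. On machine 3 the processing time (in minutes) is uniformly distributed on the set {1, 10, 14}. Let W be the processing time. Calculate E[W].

1273/144

E[W | machine 1] = (5+13+14)/3 = 32/3.
E[W | machine 2] = (1+2+11+13)/4 = 27/4.
E[W | machine 3] = (1+10+14)/3 = 25/3.
By the law of total expectation,
E[W] = (1/2)·(32/3) + (5/12)·(27/4) + (1/12)·(25/3) = 1273/144.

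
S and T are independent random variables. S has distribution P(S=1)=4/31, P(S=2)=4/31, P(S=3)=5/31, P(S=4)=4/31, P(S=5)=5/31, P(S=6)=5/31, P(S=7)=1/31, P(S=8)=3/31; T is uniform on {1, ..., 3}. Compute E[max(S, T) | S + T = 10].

P(S + T = 10) = 4/93.
Summing max(S,T)·P(x,y) over outcomes with S + T = 10 gives 1/3.
E[max(S, T) | S + T = 10] = (1/3) / (4/93) = 31/4.

31/4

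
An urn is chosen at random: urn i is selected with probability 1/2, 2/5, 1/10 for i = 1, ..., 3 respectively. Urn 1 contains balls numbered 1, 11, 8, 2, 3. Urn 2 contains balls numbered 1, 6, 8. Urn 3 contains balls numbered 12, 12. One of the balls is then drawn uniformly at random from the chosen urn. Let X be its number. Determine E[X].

57/10

E[X | urn 1] = (1+11+8+2+3)/5 = 5.
E[X | urn 2] = (1+6+8)/3 = 5.
E[X | urn 3] = (12+12)/2 = 12.
E[X] = (1/2)·(5) + (2/5)·(5) + (1/10)·(12) = 57/10.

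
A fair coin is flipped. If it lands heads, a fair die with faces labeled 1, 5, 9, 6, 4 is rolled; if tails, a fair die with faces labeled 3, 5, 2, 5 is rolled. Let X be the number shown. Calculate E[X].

35/8

E[X | heads] = (1+5+9+6+4)/5 = 5.
E[X | tails] = (3+5+2+5)/4 = 15/4.
By the law of total expectation,
E[X] = (1/2)·(5) + (1/2)·(15/4) = 35/8.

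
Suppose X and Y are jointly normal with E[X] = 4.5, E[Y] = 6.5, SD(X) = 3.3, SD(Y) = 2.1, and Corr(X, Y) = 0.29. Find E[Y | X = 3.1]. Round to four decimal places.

For a bivariate normal, E[Y | X=x] = μ_Y + ρ·(σ_Y/σ_X)·(x − μ_X).
E[Y | X=3.1] = 6.5 + (0.29)·(2.1/3.3)·(3.1 − (4.5)) = 6.5 + (0.18455)·(-1.4) = 6.2416.

6.2416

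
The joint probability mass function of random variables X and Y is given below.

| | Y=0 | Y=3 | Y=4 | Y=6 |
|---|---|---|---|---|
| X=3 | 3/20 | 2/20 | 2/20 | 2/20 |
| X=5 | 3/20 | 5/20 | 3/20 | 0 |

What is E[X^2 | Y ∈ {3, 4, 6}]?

127/7

P(Y ∈ {3, 4, 6}) = 7/10.
Σ X^2·P over the event = 9·(2/20) + 9·(2/20) + 9·(2/20) + 25·(5/20) + 25·(3/20) = 127/10.
E[X^2 | Y ∈ {3, 4, 6}] = (127/10) / (7/10) = 127/7.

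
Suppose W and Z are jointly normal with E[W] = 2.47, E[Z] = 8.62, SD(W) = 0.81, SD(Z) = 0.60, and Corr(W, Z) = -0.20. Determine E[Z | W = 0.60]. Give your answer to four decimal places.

The regression of Z on W has slope ρ·σ_Z/σ_W and passes through (μ_W, μ_Z).
E[Z | W=0.60] = 8.62 + (-0.20)·(0.60/0.81)·(0.60 − (2.47)) = 8.62 + (-0.14815)·(-1.87) = 8.8970.

8.8970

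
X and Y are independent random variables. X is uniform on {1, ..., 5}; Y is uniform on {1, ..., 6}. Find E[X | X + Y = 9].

Outcomes with X + Y = 9: (3,6), (4,5), (5,4), each with probability 1/30.
E[X | X + Y = 9] = (3 + 4 + 5) / 3 = 4.

4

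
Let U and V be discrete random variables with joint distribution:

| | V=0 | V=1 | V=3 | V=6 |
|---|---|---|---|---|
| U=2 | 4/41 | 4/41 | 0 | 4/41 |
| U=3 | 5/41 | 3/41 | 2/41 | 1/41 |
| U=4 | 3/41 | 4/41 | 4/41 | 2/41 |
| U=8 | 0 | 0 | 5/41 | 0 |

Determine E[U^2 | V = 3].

402/11

P(V = 3) = 11/41.
Summing U^2·P(U=x,V=y) over the conditioning event gives 402/41.
E[U^2 | V = 3] = (402/41) / (11/41) = 402/11.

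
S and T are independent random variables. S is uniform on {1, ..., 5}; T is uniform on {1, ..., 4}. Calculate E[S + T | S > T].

6

P(S > T) = 1/2.
Summing (S+T)·P(x,y) over outcomes with S > T gives 3.
E[S + T | S > T] = (3) / (1/2) = 6.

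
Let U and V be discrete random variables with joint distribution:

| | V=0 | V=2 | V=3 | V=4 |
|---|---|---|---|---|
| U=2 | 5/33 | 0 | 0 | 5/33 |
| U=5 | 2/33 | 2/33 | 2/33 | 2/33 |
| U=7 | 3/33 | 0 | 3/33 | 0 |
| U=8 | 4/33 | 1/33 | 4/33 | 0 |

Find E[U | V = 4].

P(V = 4) = 7/33.
Σ U·P over the event = 2·(5/33) + 5·(2/33) = 20/33.
E[U | V = 4] = (20/33) / (7/33) = 20/7.

20/7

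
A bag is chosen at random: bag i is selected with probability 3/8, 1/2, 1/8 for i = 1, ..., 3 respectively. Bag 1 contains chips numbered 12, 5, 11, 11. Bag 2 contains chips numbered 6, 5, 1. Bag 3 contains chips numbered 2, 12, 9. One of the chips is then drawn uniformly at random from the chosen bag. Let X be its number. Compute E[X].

E[X | bag 1] = (12+5+11+11)/4 = 39/4.
E[X | bag 2] = (6+5+1)/3 = 4.
E[X | bag 3] = (2+12+9)/3 = 23/3.
By the law of total expectation,
E[X] = (3/8)·(39/4) + (1/2)·(4) + (1/8)·(23/3) = 635/96.

635/96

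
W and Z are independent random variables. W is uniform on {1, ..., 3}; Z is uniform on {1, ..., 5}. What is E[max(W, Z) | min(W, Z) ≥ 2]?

Outcomes with min(W, Z) ≥ 2: (2,2), (2,3), (2,4), (2,5), (3,2), (3,3), (3,4), (3,5), each with probability 1/15.
E[max(W, Z) | min(W, Z) ≥ 2] = (2 + 3 + 4 + 5 + 3 + 3 + 4 + 5) / 8 = 29/8.

29/8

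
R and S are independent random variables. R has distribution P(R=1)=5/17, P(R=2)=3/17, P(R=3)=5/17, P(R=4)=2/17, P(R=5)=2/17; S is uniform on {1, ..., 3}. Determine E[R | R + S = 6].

P(R + S = 6) = 3/17.
Summing R·P(x,y) over outcomes with R + S = 6 gives 11/17.
E[R | R + S = 6] = (11/17) / (3/17) = 11/3.

11/3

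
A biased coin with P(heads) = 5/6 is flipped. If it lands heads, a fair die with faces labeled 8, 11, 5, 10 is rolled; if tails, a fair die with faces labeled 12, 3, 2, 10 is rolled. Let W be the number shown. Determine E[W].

E[W | heads] = (8+11+5+10)/4 = 17/2.
E[W | tails] = (12+3+2+10)/4 = 27/4.
By the law of total expectation,
E[W] = (5/6)·(17/2) + (1/6)·(27/4) = 197/24.

197/24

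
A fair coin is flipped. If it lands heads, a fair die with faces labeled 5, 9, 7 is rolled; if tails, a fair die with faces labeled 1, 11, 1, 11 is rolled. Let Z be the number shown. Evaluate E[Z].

E[Z | heads] = (5+9+7)/3 = 7.
E[Z | tails] = (1+11+1+11)/4 = 6.
E[Z] = (1/2)·(7) + (1/2)·(6) = 13/2.

13/2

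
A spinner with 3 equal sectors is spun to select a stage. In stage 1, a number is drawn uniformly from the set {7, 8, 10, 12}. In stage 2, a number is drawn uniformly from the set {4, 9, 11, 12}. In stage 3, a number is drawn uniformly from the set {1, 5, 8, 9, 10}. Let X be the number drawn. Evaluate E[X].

E[X | stage 1] = (7+8+10+12)/4 = 37/4.
E[X | stage 2] = (4+9+11+12)/4 = 9.
E[X | stage 3] = (1+5+8+9+10)/5 = 33/5.
E[X] = (1/3)·(37/4) + (1/3)·(9) + (1/3)·(33/5) = 497/60.

497/60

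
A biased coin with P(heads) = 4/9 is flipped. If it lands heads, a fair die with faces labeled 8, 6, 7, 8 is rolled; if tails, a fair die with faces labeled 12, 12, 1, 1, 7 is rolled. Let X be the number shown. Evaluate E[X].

E[X | heads] = (8+6+7+8)/4 = 29/4.
E[X | tails] = (12+12+1+1+7)/5 = 33/5.
By the law of total expectation,
E[X] = (4/9)·(29/4) + (5/9)·(33/5) = 62/9.

62/9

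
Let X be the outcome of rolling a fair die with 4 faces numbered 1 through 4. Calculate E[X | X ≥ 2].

3

Given X ≥ 2, X is equally likely to be any of {2, 3, 4}.
E[X | X ≥ 2] = (2 + 3 + 4) / 3 = 3.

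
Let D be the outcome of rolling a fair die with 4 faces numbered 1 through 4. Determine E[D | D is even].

3

Given D is even, D is equally likely to be any of {2, 4}.
E[D | D is even] = (2 + 4) / 2 = 3.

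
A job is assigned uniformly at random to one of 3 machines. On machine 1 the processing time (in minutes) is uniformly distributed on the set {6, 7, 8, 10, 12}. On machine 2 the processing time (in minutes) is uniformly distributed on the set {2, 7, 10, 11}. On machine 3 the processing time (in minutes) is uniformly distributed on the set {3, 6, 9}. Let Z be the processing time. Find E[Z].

E[Z | machine 1] = (6+7+8+10+12)/5 = 43/5.
E[Z | machine 2] = (2+7+10+11)/4 = 15/2.
E[Z | machine 3] = (3+6+9)/3 = 6.
By the law of total expectation,
E[Z] = (1/3)·(43/5) + (1/3)·(15/2) + (1/3)·(6) = 221/30.

221/30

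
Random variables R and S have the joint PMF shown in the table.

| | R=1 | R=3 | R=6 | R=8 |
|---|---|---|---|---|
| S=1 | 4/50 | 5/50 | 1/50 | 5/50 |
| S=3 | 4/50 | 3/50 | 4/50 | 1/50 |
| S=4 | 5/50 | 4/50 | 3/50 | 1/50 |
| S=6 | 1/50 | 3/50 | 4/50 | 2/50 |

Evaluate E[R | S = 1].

P(S = 1) = 3/10.
Σ R·P over the event = 1·(4/50) + 3·(5/50) + 6·(1/50) + 8·(5/50) = 13/10.
E[R | S = 1] = (13/10) / (3/10) = 13/3.

13/3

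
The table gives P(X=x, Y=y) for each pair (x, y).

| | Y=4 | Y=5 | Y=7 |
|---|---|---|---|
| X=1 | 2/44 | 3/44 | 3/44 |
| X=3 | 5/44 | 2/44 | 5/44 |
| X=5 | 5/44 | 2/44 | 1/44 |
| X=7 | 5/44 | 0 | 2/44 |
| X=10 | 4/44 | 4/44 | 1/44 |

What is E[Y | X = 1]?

P(X = 1) = 2/11.
Σ Y·P over the event = 4·(2/44) + 5·(3/44) + 7·(3/44) = 1.
E[Y | X = 1] = (1) / (2/11) = 11/2.

11/2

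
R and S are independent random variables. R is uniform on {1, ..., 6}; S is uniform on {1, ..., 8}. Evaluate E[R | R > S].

14/3

P(R > S) = 5/16.
Summing R·P(x,y) over outcomes with R > S gives 35/24.
E[R | R > S] = (35/24) / (5/16) = 14/3.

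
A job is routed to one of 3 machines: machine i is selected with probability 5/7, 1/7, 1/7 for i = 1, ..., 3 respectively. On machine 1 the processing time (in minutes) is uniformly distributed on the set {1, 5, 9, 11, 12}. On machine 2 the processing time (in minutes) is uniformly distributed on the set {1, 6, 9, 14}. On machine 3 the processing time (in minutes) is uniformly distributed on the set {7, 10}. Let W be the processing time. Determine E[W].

E[W | machine 1] = (1+5+9+11+12)/5 = 38/5.
E[W | machine 2] = (1+6+9+14)/4 = 15/2.
E[W | machine 3] = (7+10)/2 = 17/2.
E[W] = (5/7)·(38/5) + (1/7)·(15/2) + (1/7)·(17/2) = 54/7.

54/7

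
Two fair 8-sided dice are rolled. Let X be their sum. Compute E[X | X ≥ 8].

464/43

P(X ≥ 8) = 43/64.
E[X | X ≥ 8] = (29/4) / (43/64) = 464/43.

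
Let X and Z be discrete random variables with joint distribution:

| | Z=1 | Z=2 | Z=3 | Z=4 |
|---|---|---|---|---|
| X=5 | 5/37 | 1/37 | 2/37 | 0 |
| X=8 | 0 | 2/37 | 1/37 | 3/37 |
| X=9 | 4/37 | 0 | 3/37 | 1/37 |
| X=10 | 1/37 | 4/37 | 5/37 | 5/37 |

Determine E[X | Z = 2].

P(Z = 2) = 7/37.
Summing X·P(X=x,Z=y) over the conditioning event gives 61/37.
E[X | Z = 2] = (61/37) / (7/37) = 61/7.

61/7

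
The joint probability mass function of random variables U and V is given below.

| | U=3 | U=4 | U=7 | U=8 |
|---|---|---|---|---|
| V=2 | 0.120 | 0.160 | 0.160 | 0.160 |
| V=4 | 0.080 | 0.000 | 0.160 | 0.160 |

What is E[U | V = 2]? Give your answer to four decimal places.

P(V = 2) = 0.600.
Σ U·P over the event = 3·(0.120) + 4·(0.160) + 7·(0.160) + 8·(0.160) = 3.400.
E[U | V = 2] = (3.400) / (0.600) = 5.6667.

5.6667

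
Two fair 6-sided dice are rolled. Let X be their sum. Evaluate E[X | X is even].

P(X is even) = 1/2.
Σ over the event: 2·1/36 + 4·1/12 + 6·5/36 + 8·5/36 + 10·1/12 + 12·1/36 = 7/2.
E[X | X is even] = (7/2) / (1/2) = 7.

7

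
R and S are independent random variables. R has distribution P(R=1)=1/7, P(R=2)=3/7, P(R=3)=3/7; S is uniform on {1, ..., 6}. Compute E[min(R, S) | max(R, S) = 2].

P(max(R, S) = 2) = 1/6.
Summing min(R,S)·P(x,y) over outcomes with max(R, S) = 2 gives 5/21.
E[min(R, S) | max(R, S) = 2] = (5/21) / (1/6) = 10/7.

10/7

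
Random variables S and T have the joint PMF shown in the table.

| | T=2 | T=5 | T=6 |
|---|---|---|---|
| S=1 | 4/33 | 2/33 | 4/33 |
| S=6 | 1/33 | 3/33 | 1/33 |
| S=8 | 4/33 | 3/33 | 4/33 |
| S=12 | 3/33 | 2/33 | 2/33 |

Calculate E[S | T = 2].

13/2

P(T = 2) = 4/11.
Summing S·P(S=x,T=y) over the conditioning event gives 26/11.
E[S | T = 2] = (26/11) / (4/11) = 13/2.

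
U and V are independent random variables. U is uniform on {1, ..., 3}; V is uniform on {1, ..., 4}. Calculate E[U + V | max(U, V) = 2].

10/3

Outcomes with max(U, V) = 2: (1,2), (2,1), (2,2), each with probability 1/12.
E[U + V | max(U, V) = 2] = (3 + 3 + 4) / 3 = 10/3.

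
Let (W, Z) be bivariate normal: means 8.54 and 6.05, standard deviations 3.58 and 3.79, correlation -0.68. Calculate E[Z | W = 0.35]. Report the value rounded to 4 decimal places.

11.9459

The regression of Z on W has slope ρ·σ_Z/σ_W and passes through (μ_W, μ_Z).
E[Z | W=0.35] = 6.05 + (-0.68)·(3.79/3.58)·(0.35 − (8.54)) = 6.05 + (-0.71989)·(-8.19) = 11.9459.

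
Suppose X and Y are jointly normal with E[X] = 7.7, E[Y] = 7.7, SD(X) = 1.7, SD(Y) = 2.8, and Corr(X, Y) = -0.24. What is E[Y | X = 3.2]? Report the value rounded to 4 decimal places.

For a bivariate normal, E[Y | X=x] = μ_Y + ρ·(σ_Y/σ_X)·(x − μ_X).
E[Y | X=3.2] = 7.7 + (-0.24)·(2.8/1.7)·(3.2 − (7.7)) = 7.7 + (-0.39529)·(-4.5) = 9.4788.

9.4788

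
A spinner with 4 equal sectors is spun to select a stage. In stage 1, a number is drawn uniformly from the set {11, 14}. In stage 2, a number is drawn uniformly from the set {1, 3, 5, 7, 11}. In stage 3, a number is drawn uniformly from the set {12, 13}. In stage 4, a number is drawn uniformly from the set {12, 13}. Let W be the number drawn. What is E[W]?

429/40

E[W | stage 1] = (11+14)/2 = 25/2.
E[W | stage 2] = (1+3+5+7+11)/5 = 27/5.
E[W | stage 3] = (12+13)/2 = 25/2.
E[W | stage 4] = (12+13)/2 = 25/2.
E[W] = (1/4)·(25/2) + (1/4)·(27/5) + (1/4)·(25/2) + (1/4)·(25/2) = 429/40.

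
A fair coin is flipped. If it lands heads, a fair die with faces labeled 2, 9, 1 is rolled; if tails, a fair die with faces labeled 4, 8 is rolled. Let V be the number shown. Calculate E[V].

5

E[V | heads] = (2+9+1)/3 = 4.
E[V | tails] = (4+8)/2 = 6.
E[V] = (1/2)·(4) + (1/2)·(6) = 5.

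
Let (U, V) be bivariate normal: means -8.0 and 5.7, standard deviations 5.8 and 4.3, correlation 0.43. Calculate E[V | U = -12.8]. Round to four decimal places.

The regression of V on U has slope ρ·σ_V/σ_U and passes through (μ_U, μ_V).
E[V | U=-12.8] = 5.7 + (0.43)·(4.3/5.8)·(-12.8 − (-8.0)) = 5.7 + (0.31879)·(-4.8) = 4.1698.

4.1698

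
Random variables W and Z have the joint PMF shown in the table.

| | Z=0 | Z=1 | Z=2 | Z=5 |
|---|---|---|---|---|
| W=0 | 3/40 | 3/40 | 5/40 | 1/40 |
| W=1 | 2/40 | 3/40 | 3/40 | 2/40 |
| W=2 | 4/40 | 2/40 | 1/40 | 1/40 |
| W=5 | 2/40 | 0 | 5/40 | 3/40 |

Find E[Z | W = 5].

P(W = 5) = 1/4.
Σ Z·P over the event = 0·(2/40) + 2·(5/40) + 5·(3/40) = 5/8.
E[Z | W = 5] = (5/8) / (1/4) = 5/2.

5/2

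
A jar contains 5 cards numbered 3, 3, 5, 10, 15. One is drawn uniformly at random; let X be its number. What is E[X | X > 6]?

25/2

P(X > 6) = 2/5.
Σ over the event: 10·1/5 + 15·1/5 = 5.
E[X | X > 6] = (5) / (2/5) = 25/2.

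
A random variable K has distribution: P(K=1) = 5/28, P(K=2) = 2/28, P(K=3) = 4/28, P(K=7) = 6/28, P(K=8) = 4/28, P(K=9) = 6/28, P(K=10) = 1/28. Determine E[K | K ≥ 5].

138/17

P(K ≥ 5) = 17/28.
Σ over the event: 7·3/14 + 8·1/7 + 9·3/14 + 10·1/28 = 69/14.
E[K | K ≥ 5] = (69/14) / (17/28) = 138/17.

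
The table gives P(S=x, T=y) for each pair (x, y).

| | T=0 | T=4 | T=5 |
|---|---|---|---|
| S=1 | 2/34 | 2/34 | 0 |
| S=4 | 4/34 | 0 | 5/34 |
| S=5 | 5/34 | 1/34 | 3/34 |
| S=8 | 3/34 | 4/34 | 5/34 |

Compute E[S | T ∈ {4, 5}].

57/10

P(T ∈ {4, 5}) = 10/17.
Σ S·P over the event = 1·(2/34) + 4·(5/34) + 5·(1/34) + 5·(3/34) + 8·(4/34) + 8·(5/34) = 57/17.
E[S | T ∈ {4, 5}] = (57/17) / (10/17) = 57/10.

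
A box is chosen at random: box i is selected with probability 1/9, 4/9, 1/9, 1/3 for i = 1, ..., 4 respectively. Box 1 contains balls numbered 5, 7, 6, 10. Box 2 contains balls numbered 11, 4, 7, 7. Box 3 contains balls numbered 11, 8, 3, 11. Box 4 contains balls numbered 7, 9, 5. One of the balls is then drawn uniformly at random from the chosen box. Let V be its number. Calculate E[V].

29/4

E[V | box 1] = (5+7+6+10)/4 = 7.
E[V | box 2] = (11+4+7+7)/4 = 29/4.
E[V | box 3] = (11+8+3+11)/4 = 33/4.
E[V | box 4] = (7+9+5)/3 = 7.
E[V] = (1/9)·(7) + (4/9)·(29/4) + (1/9)·(33/4) + (1/3)·(7) = 29/4.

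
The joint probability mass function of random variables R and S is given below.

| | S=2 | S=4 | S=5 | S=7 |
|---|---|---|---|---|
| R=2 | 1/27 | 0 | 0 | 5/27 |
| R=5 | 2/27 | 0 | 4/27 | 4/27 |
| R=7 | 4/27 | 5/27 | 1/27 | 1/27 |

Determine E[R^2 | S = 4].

P(S = 4) = 5/27.
Σ R^2·P over the event = 49·(5/27) = 245/27.
E[R^2 | S = 4] = (245/27) / (5/27) = 49.

49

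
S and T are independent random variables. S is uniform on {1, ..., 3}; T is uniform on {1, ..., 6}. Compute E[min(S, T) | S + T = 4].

4/3

P(S + T = 4) = 1/6.
Summing min(S,T)·P(x,y) over outcomes with S + T = 4 gives 2/9.
E[min(S, T) | S + T = 4] = (2/9) / (1/6) = 4/3.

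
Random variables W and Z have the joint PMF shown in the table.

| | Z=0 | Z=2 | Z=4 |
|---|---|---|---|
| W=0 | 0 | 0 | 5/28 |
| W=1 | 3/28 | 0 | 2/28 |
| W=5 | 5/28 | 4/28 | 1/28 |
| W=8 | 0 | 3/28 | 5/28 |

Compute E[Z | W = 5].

6/5

P(W = 5) = 5/14.
Σ Z·P over the event = 0·(5/28) + 2·(4/28) + 4·(1/28) = 3/7.
E[Z | W = 5] = (3/7) / (5/14) = 6/5.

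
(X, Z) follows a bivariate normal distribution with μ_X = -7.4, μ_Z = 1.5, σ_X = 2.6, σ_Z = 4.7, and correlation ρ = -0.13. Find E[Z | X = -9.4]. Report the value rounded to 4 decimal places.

1.9700

For a bivariate normal, E[Z | X=x] = μ_Z + ρ·(σ_Z/σ_X)·(x − μ_X).
E[Z | X=-9.4] = 1.5 + (-0.13)·(4.7/2.6)·(-9.4 − (-7.4)) = 1.5 + (-0.235)·(-2) = 1.9700.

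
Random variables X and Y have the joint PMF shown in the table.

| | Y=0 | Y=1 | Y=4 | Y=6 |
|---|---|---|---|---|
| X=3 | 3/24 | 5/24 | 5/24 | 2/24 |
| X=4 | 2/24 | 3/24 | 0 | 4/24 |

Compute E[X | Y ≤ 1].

P(Y ≤ 1) = 13/24.
Σ X·P over the event = 3·(3/24) + 3·(5/24) + 4·(2/24) + 4·(3/24) = 11/6.
E[X | Y ≤ 1] = (11/6) / (13/24) = 44/13.

44/13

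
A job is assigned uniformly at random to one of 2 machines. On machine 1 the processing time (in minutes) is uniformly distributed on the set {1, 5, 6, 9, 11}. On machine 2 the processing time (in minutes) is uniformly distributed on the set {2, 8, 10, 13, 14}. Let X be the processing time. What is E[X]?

E[X | machine 1] = (1+5+6+9+11)/5 = 32/5.
E[X | machine 2] = (2+8+10+13+14)/5 = 47/5.
E[X] = (1/2)·(32/5) + (1/2)·(47/5) = 79/10.

79/10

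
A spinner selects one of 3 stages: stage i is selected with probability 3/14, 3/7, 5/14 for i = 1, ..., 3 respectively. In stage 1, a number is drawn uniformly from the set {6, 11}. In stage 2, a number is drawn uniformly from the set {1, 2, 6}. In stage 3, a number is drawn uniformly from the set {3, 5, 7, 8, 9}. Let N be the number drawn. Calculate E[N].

151/28

E[N | stage 1] = (6+11)/2 = 17/2.
E[N | stage 2] = (1+2+6)/3 = 3.
E[N | stage 3] = (3+5+7+8+9)/5 = 32/5.
By the law of total expectation,
E[N] = (3/14)·(17/2) + (3/7)·(3) + (5/14)·(32/5) = 151/28.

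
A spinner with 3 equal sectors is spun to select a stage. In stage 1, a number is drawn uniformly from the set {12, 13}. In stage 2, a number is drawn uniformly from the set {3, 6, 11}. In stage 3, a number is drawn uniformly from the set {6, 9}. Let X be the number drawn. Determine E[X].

E[X | stage 1] = (12+13)/2 = 25/2.
E[X | stage 2] = (3+6+11)/3 = 20/3.
E[X | stage 3] = (6+9)/2 = 15/2.
By the law of total expectation,
E[X] = (1/3)·(25/2) + (1/3)·(20/3) + (1/3)·(15/2) = 80/9.

80/9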